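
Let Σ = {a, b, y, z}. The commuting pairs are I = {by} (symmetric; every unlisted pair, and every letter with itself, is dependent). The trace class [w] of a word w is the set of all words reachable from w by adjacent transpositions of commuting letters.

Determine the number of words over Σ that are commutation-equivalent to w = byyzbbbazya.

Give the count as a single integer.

piece 0:b — minimal
piece 1:y — minimal
piece 2:y rests on {1:y}
piece 3:z rests on {0:b, 2:y}
piece 4:b rests on {3:z}
piece 5:b rests on {4:b}
piece 6:b rests on {5:b}
piece 7:a rests on {6:b}
piece 8:z rests on {7:a}
piece 9:y rests on {8:z}
piece 10:a rests on {9:y}
minimal pieces: {0:b, 1:y}
ways to finish when only these pieces remain (= sum over removing one remaining piece with nothing left below it):
  1 left: {10}→1
  2 left: {9,10}→1
  3 left: {8,9,10}→1
  4 left: {7,8,9,10}→1
  5 left: {6,7,8,9,10}→1
  6 left: {5,6,7,8,9,10}→1
  7 left: {4,5,6,7,8,9,10}→1
  8 left: {3,4,5,6,7,8,9,10}→1
  9 left: {0,3,4,5,6,7,8,9,10}→1  {2,3,4,5,6,7,8,9,10}→1
  placing 0:b first → 1 extensions
  placing 1:y first → 2 extensions
total linear extensions = 3

3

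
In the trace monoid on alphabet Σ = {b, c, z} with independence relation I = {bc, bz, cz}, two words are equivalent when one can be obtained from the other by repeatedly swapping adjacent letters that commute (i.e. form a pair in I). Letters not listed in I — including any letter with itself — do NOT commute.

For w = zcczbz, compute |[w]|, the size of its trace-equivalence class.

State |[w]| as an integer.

0(z) covers ∅
1(c) covers ∅
2(c) covers 1:c
3(z) covers 0:z
4(b) covers ∅
5(z) covers 3:z
floor of heap: 0:z, 1:c, 4:b
completions by unplaced set U, small U first (add the entries for U minus each lowest piece of U):
  |U|=1: {2}:1  {4}:1  {5}:1
  |U|=2: {1,2}:1  {2,4}:2  {2,5}:2  {3,5}:1  {4,5}:2
  |U|=3: {0,3,5}:1  {1,2,4}:3  {1,2,5}:3  {2,3,5}:3  {2,4,5}:6  {3,4,5}:3
  |U|=4: {0,2,3,5}:4  {0,3,4,5}:4  {1,2,3,5}:6  {1,2,4,5}:12  {2,3,4,5}:12
  start at 0(z): 30
  start at 1(c): 20
  start at 4(b): 10
sum over floor = 60

60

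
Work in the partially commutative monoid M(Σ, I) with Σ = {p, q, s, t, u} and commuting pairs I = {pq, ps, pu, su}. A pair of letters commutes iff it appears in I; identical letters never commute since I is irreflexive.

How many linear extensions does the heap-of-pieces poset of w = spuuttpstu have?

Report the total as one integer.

drop 0:s onto floor
drop 1:p onto floor
drop 2:u onto floor
drop 3:u onto {2:u}
drop 4:t onto {0:s, 1:p, 3:u}
drop 5:t onto {4:t}
drop 6:p onto {5:t}
drop 7:s onto {5:t}
drop 8:t onto {6:p, 7:s}
drop 9:u onto {8:t}
ground layer = {0:s, 1:p, 2:u}
drop-orders for the pieces not yet dropped (sum over which currently-grounded one goes next):
  1 to go: {9} 1
  2 to go: {8,9} 1
  3 to go: {6,8,9} 1  {7,8,9} 1
  4 to go: {6,7,8,9} 2
  5 to go: {5,6,7,8,9} 2
  6 to go: {4,5,6,7,8,9} 2
  7 to go: {0,4,5,6,7,8,9} 2  {1,4,5,6,7,8,9} 2  {3,4,5,6,7,8,9} 2
  8 to go: {0,1,4,5,6,7,8,9} 4  {0,3,4,5,6,7,8,9} 4  {1,3,4,5,6,7,8,9} 4  {2,3,4,5,6,7,8,9} 2
  if 0:s drops first: 6 orders
  if 1:p drops first: 6 orders
  if 2:u drops first: 12 orders
heap linearizations: 24

24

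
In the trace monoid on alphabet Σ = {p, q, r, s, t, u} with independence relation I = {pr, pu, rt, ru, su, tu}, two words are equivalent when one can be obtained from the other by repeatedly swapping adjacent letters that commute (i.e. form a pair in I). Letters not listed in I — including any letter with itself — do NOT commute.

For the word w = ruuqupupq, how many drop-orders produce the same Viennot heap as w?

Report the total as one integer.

#0=r has no predecessor
#1=u has no predecessor
#2=u depends on [1:u]
#3=q depends on [0:r, 2:u]
#4=u depends on [3:q]
#5=p depends on [3:q]
#6=u depends on [4:u]
#7=p depends on [5:p]
#8=q depends on [6:u, 7:p]
sources: [0:r, 1:u]
N(rest) = Σ N(rest − s) over sources s of rest; N(one piece) = 1:
  size 1 → [8]=1
  size 2 → [6,8]=1  [7,8]=1
  size 3 → [4,6,8]=1  [5,7,8]=1  [6,7,8]=2
  size 4 → [4,6,7,8]=3  [5,6,7,8]=3
  size 5 → [4,5,6,7,8]=6
  size 6 → [3,4,5,6,7,8]=6
  size 7 → [0,3,4,5,6,7,8]=6  [2,3,4,5,6,7,8]=6
  first=0(r) contributes 6
  first=1(u) contributes 12
|[w]| = 18

18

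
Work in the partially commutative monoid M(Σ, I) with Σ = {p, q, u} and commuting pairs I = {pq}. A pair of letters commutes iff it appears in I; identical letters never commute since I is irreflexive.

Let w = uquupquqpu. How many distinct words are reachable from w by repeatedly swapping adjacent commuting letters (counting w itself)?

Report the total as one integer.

4

#0=u has no predecessor
#1=q depends on [0:u]
#2=u depends on [1:q]
#3=u depends on [2:u]
#4=p depends on [3:u]
#5=q depends on [3:u]
#6=u depends on [4:p, 5:q]
#7=q depends on [6:u]
#8=p depends on [6:u]
#9=u depends on [7:q, 8:p]
sources: [0:u]
N(rest) = Σ N(rest − s) over sources s of rest; N(one piece) = 1:
  size 1 → [9]=1
  size 2 → [7,9]=1  [8,9]=1
  size 3 → [7,8,9]=2
  size 4 → [6,7,8,9]=2
  size 5 → [4,6,7,8,9]=2  [5,6,7,8,9]=2
  size 6 → [4,5,6,7,8,9]=4
  size 7 → [3,4,5,6,7,8,9]=4
  size 8 → [2,3,4,5,6,7,8,9]=4
  first=0(u) contributes 4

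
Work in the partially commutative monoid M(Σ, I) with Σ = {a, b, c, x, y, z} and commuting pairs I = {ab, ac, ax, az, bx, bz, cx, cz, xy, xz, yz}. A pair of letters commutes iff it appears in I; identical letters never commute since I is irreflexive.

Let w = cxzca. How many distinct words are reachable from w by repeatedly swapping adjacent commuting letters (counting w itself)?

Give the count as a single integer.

drop 0:c onto floor
drop 1:x onto floor
drop 2:z onto floor
drop 3:c onto {0:c}
drop 4:a onto floor
ground layer = {0:c, 1:x, 2:z, 4:a}
drop-orders for the pieces not yet dropped (sum over which currently-grounded one goes next):
  1 to go: {1} 1  {2} 1  {3} 1  {4} 1
  2 to go: {0,3} 1  {1,2} 2  {1,3} 2  {1,4} 2  {2,3} 2  {2,4} 2  {3,4} 2
  3 to go: {0,1,3} 3  {0,2,3} 3  {0,3,4} 3  {1,2,3} 6  {1,2,4} 6  {1,3,4} 6  {2,3,4} 6
  if 0:c drops first: 24 orders
  if 1:x drops first: 12 orders
  if 2:z drops first: 12 orders
  if 4:a drops first: 12 orders
heap linearizations: 60

60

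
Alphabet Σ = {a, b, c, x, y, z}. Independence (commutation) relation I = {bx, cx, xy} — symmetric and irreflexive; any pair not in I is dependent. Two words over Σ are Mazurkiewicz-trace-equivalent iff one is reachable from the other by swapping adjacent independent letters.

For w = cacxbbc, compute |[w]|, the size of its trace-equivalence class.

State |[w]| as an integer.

#0=c has no predecessor
#1=a depends on [0:c]
#2=c depends on [1:a]
#3=x depends on [1:a]
#4=b depends on [2:c]
#5=b depends on [4:b]
#6=c depends on [5:b]
sources: [0:c]
N(rest) = Σ N(rest − s) over sources s of rest; N(one piece) = 1:
  size 1 → [3]=1  [6]=1
  size 2 → [3,6]=2  [5,6]=1
  size 3 → [3,5,6]=3  [4,5,6]=1
  size 4 → [2,4,5,6]=1  [3,4,5,6]=4
  size 5 → [2,3,4,5,6]=5
  first=0(c) contributes 5

5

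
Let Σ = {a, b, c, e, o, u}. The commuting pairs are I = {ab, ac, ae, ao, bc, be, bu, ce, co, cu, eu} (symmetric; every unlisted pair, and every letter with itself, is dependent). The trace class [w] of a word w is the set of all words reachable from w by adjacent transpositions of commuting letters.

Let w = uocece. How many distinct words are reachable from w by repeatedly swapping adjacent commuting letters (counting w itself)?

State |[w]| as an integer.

#0=u has no predecessor
#1=o depends on [0:u]
#2=c has no predecessor
#3=e depends on [1:o]
#4=c depends on [2:c]
#5=e depends on [3:e]
sources: [0:u, 2:c]
N(rest) = Σ N(rest − s) over sources s of rest; N(one piece) = 1:
  size 1 → [4]=1  [5]=1
  size 2 → [2,4]=1  [3,5]=1  [4,5]=2
  size 3 → [1,3,5]=1  [2,4,5]=3  [3,4,5]=3
  size 4 → [0,1,3,5]=1  [1,3,4,5]=4  [2,3,4,5]=6
  first=0(u) contributes 10
  first=2(c) contributes 5
|[w]| = 15

15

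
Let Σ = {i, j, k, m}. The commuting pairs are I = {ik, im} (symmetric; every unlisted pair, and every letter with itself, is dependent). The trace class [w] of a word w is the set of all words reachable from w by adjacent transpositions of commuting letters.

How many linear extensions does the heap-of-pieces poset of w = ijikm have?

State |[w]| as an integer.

piece 0:i — minimal
piece 1:j rests on {0:i}
piece 2:i rests on {1:j}
piece 3:k rests on {1:j}
piece 4:m rests on {3:k}
minimal pieces: {0:i}
ways to finish when only these pieces remain (= sum over removing one remaining piece with nothing left below it):
  1 left: {2}→1  {4}→1
  2 left: {2,4}→2  {3,4}→1
  3 left: {2,3,4}→3
  placing 0:i first → 3 extensions

3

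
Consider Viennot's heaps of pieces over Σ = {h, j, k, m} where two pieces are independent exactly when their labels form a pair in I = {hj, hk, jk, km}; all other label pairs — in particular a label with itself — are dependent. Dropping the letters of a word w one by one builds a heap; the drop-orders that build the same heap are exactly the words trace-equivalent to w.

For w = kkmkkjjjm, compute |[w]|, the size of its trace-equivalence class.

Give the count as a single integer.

126

#0=k has no predecessor
#1=k depends on [0:k]
#2=m has no predecessor
#3=k depends on [1:k]
#4=k depends on [3:k]
#5=j depends on [2:m]
#6=j depends on [5:j]
#7=j depends on [6:j]
#8=m depends on [7:j]
sources: [0:k, 2:m]
N(rest) = Σ N(rest − s) over sources s of rest; N(one piece) = 1:
  size 1 → [4]=1  [8]=1
  size 2 → [3,4]=1  [4,8]=2  [7,8]=1
  size 3 → [1,3,4]=1  [3,4,8]=3  [4,7,8]=3  [6,7,8]=1
  size 4 → [0,1,3,4]=1  [1,3,4,8]=4  [3,4,7,8]=6  [4,6,7,8]=4  [5,6,7,8]=1
  size 5 → [0,1,3,4,8]=5  [1,3,4,7,8]=10  [2,5,6,7,8]=1  [3,4,6,7,8]=10  [4,5,6,7,8]=5
  size 6 → [0,1,3,4,7,8]=15  [1,3,4,6,7,8]=20  [2,4,5,6,7,8]=6  [3,4,5,6,7,8]=15
  size 7 → [0,1,3,4,6,7,8]=35  [1,3,4,5,6,7,8]=35  [2,3,4,5,6,7,8]=21
  first=0(k) contributes 56
  first=2(m) contributes 70
|[w]| = 126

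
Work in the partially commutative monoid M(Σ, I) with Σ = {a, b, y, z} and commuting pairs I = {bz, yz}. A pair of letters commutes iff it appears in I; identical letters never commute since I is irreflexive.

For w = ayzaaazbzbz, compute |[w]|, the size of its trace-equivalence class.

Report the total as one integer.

#0=a has no predecessor
#1=y depends on [0:a]
#2=z depends on [0:a]
#3=a depends on [1:y, 2:z]
#4=a depends on [3:a]
#5=a depends on [4:a]
#6=z depends on [5:a]
#7=b depends on [5:a]
#8=z depends on [6:z]
#9=b depends on [7:b]
#10=z depends on [8:z]
sources: [0:a]
N(rest) = Σ N(rest − s) over sources s of rest; N(one piece) = 1:
  size 1 → [9]=1  [10]=1
  size 2 → [7,9]=1  [8,10]=1  [9,10]=2
  size 3 → [6,8,10]=1  [7,9,10]=3  [8,9,10]=3
  size 4 → [6,8,9,10]=4  [7,8,9,10]=6
  size 5 → [6,7,8,9,10]=10
  size 6 → [5,6,7,8,9,10]=10
  size 7 → [4,5,6,7,8,9,10]=10
  size 8 → [3,4,5,6,7,8,9,10]=10
  size 9 → [1,3,4,5,6,7,8,9,10]=10  [2,3,4,5,6,7,8,9,10]=10
  first=0(a) contributes 20

20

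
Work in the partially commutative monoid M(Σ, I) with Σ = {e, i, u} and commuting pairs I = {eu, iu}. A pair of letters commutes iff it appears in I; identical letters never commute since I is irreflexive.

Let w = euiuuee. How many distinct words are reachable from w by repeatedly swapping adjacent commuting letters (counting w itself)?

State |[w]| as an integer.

#0=e has no predecessor
#1=u has no predecessor
#2=i depends on [0:e]
#3=u depends on [1:u]
#4=u depends on [3:u]
#5=e depends on [2:i]
#6=e depends on [5:e]
sources: [0:e, 1:u]
N(rest) = Σ N(rest − s) over sources s of rest; N(one piece) = 1:
  size 1 → [4]=1  [6]=1
  size 2 → [3,4]=1  [4,6]=2  [5,6]=1
  size 3 → [1,3,4]=1  [2,5,6]=1  [3,4,6]=3  [4,5,6]=3
  size 4 → [0,2,5,6]=1  [1,3,4,6]=4  [2,4,5,6]=4  [3,4,5,6]=6
  size 5 → [0,2,4,5,6]=5  [1,3,4,5,6]=10  [2,3,4,5,6]=10
  first=0(e) contributes 20
  first=1(u) contributes 15
|[w]| = 35

35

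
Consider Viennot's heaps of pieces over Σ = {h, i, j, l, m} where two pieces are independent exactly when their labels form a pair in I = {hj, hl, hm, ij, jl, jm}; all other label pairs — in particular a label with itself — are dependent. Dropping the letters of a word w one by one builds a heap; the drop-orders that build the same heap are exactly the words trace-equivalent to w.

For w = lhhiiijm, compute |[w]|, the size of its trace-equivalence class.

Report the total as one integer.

24

0(l) covers ∅
1(h) covers ∅
2(h) covers 1:h
3(i) covers 0:l, 2:h
4(i) covers 3:i
5(i) covers 4:i
6(j) covers ∅
7(m) covers 5:i
floor of heap: 0:l, 1:h, 6:j
completions by unplaced set U, small U first (add the entries for U minus each lowest piece of U):
  |U|=1: {6}:1  {7}:1
  |U|=2: {5,7}:1  {6,7}:2
  |U|=3: {4,5,7}:1  {5,6,7}:3
  |U|=4: {3,4,5,7}:1  {4,5,6,7}:4
  |U|=5: {0,3,4,5,7}:1  {2,3,4,5,7}:1  {3,4,5,6,7}:5
  |U|=6: {0,2,3,4,5,7}:2  {0,3,4,5,6,7}:6  {1,2,3,4,5,7}:1  {2,3,4,5,6,7}:6
  start at 0(l): 7
  start at 1(h): 14
  start at 6(j): 3
sum over floor = 24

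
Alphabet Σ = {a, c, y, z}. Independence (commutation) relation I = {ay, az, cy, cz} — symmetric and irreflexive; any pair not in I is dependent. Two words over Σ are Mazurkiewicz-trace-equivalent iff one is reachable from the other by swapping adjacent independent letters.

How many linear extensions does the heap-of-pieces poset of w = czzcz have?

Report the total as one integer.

10

0(c) covers ∅
1(z) covers ∅
2(z) covers 1:z
3(c) covers 0:c
4(z) covers 2:z
floor of heap: 0:c, 1:z
completions by unplaced set U, small U first (add the entries for U minus each lowest piece of U):
  |U|=1: {3}:1  {4}:1
  |U|=2: {0,3}:1  {2,4}:1  {3,4}:2
  |U|=3: {0,3,4}:3  {1,2,4}:1  {2,3,4}:3
  start at 0(c): 4
  start at 1(z): 6
sum over floor = 10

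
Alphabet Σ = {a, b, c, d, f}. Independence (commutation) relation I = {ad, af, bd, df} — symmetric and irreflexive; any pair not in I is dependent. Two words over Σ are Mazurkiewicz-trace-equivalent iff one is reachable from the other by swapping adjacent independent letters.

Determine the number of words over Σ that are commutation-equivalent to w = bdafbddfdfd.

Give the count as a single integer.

924

piece 0:b — minimal
piece 1:d — minimal
piece 2:a rests on {0:b}
piece 3:f rests on {0:b}
piece 4:b rests on {2:a, 3:f}
piece 5:d rests on {1:d}
piece 6:d rests on {5:d}
piece 7:f rests on {4:b}
piece 8:d rests on {6:d}
piece 9:f rests on {7:f}
piece 10:d rests on {8:d}
minimal pieces: {0:b, 1:d}
ways to finish when only these pieces remain (= sum over removing one remaining piece with nothing left below it):
  1 left: {9}→1  {10}→1
  2 left: {7,9}→1  {8,10}→1  {9,10}→2
  3 left: {4,7,9}→1  {6,8,10}→1  {7,9,10}→3  {8,9,10}→3
  4 left: {2,4,7,9}→1  {3,4,7,9}→1  {4,7,9,10}→4  {5,6,8,10}→1  {6,8,9,10}→4  {7,8,9,10}→6
  5 left: {1,5,6,8,10}→1  {2,3,4,7,9}→2  {2,4,7,9,10}→5  {3,4,7,9,10}→5  {4,7,8,9,10}→10  {5,6,8,9,10}→5  {6,7,8,9,10}→10
  6 left: {0,2,3,4,7,9}→2  {1,5,6,8,9,10}→6  {2,3,4,7,9,10}→12  {2,4,7,8,9,10}→15  {3,4,7,8,9,10}→15  {4,6,7,8,9,10}→20  {5,6,7,8,9,10}→15
  7 left: {0,2,3,4,7,9,10}→14  {1,5,6,7,8,9,10}→21  {2,3,4,7,8,9,10}→42  {2,4,6,7,8,9,10}→35  {3,4,6,7,8,9,10}→35  {4,5,6,7,8,9,10}→35
  8 left: {0,2,3,4,7,8,9,10}→56  {1,4,5,6,7,8,9,10}→56  {2,3,4,6,7,8,9,10}→112  {2,4,5,6,7,8,9,10}→70  {3,4,5,6,7,8,9,10}→70
  9 left: {0,2,3,4,6,7,8,9,10}→168  {1,2,4,5,6,7,8,9,10}→126  {1,3,4,5,6,7,8,9,10}→126  {2,3,4,5,6,7,8,9,10}→252
  placing 0:b first → 504 extensions
  placing 1:d first → 420 extensions
total linear extensions = 924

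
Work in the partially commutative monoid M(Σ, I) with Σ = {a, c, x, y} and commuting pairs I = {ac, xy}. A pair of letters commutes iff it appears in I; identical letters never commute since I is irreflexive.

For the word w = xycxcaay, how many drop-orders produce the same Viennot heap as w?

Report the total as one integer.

6

0(x) covers ∅
1(y) covers ∅
2(c) covers 0:x, 1:y
3(x) covers 2:c
4(c) covers 3:x
5(a) covers 3:x
6(a) covers 5:a
7(y) covers 4:c, 6:a
floor of heap: 0:x, 1:y
completions by unplaced set U, small U first (add the entries for U minus each lowest piece of U):
  |U|=1: {7}:1
  |U|=2: {4,7}:1  {6,7}:1
  |U|=3: {4,6,7}:2  {5,6,7}:1
  |U|=4: {4,5,6,7}:3
  |U|=5: {3,4,5,6,7}:3
  |U|=6: {2,3,4,5,6,7}:3
  start at 0(x): 3
  start at 1(y): 3
sum over floor = 6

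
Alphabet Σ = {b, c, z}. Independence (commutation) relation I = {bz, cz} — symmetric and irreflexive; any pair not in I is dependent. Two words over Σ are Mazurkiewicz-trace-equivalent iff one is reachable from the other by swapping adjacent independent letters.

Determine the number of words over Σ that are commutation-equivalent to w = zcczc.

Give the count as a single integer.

piece 0:z — minimal
piece 1:c — minimal
piece 2:c rests on {1:c}
piece 3:z rests on {0:z}
piece 4:c rests on {2:c}
minimal pieces: {0:z, 1:c}
ways to finish when only these pieces remain (= sum over removing one remaining piece with nothing left below it):
  1 left: {3}→1  {4}→1
  2 left: {0,3}→1  {2,4}→1  {3,4}→2
  3 left: {0,3,4}→3  {1,2,4}→1  {2,3,4}→3
  placing 0:z first → 4 extensions
  placing 1:c first → 6 extensions
total linear extensions = 10

10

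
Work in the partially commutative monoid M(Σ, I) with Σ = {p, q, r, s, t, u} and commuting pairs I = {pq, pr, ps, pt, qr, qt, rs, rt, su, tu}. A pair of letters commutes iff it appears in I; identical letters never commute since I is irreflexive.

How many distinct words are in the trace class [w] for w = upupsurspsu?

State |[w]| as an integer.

330

#0=u has no predecessor
#1=p depends on [0:u]
#2=u depends on [1:p]
#3=p depends on [2:u]
#4=s has no predecessor
#5=u depends on [3:p]
#6=r depends on [5:u]
#7=s depends on [4:s]
#8=p depends on [5:u]
#9=s depends on [7:s]
#10=u depends on [6:r, 8:p]
sources: [0:u, 4:s]
N(rest) = Σ N(rest − s) over sources s of rest; N(one piece) = 1:
  size 1 → [9]=1  [10]=1
  size 2 → [6,10]=1  [7,9]=1  [8,10]=1  [9,10]=2
  size 3 → [4,7,9]=1  [6,8,10]=2  [6,9,10]=3  [7,9,10]=3  [8,9,10]=3
  size 4 → [4,7,9,10]=4  [5,6,8,10]=2  [6,7,9,10]=6  [6,8,9,10]=8  [7,8,9,10]=6
  size 5 → [3,5,6,8,10]=2  [4,6,7,9,10]=10  [4,7,8,9,10]=10  [5,6,8,9,10]=10  [6,7,8,9,10]=20
  size 6 → [2,3,5,6,8,10]=2  [3,5,6,8,9,10]=12  [4,6,7,8,9,10]=40  [5,6,7,8,9,10]=30
  size 7 → [1,2,3,5,6,8,10]=2  [2,3,5,6,8,9,10]=14  [3,5,6,7,8,9,10]=42  [4,5,6,7,8,9,10]=70
  size 8 → [0,1,2,3,5,6,8,10]=2  [1,2,3,5,6,8,9,10]=16  [2,3,5,6,7,8,9,10]=56  [3,4,5,6,7,8,9,10]=112
  size 9 → [0,1,2,3,5,6,8,9,10]=18  [1,2,3,5,6,7,8,9,10]=72  [2,3,4,5,6,7,8,9,10]=168
  first=0(u) contributes 240
  first=4(s) contributes 90
|[w]| = 330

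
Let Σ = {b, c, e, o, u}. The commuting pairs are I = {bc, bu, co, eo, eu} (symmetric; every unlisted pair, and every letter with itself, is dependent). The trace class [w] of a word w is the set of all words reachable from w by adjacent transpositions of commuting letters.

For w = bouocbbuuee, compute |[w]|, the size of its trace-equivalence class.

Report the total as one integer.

46

piece 0:b — minimal
piece 1:o rests on {0:b}
piece 2:u rests on {1:o}
piece 3:o rests on {2:u}
piece 4:c rests on {2:u}
piece 5:b rests on {3:o}
piece 6:b rests on {5:b}
piece 7:u rests on {3:o, 4:c}
piece 8:u rests on {7:u}
piece 9:e rests on {4:c, 6:b}
piece 10:e rests on {9:e}
minimal pieces: {0:b}
ways to finish when only these pieces remain (= sum over removing one remaining piece with nothing left below it):
  1 left: {8}→1  {10}→1
  2 left: {7,8}→1  {8,10}→2  {9,10}→1
  3 left: {6,9,10}→1  {7,8,10}→3  {8,9,10}→3
  4 left: {5,6,9,10}→1  {6,8,9,10}→4  {7,8,9,10}→6
  5 left: {4,7,8,9,10}→6  {5,6,8,9,10}→5  {6,7,8,9,10}→10
  6 left: {4,6,7,8,9,10}→16  {5,6,7,8,9,10}→15
  7 left: {3,5,6,7,8,9,10}→15  {4,5,6,7,8,9,10}→31
  8 left: {3,4,5,6,7,8,9,10}→46
  9 left: {2,3,4,5,6,7,8,9,10}→46
  placing 0:b first → 46 extensions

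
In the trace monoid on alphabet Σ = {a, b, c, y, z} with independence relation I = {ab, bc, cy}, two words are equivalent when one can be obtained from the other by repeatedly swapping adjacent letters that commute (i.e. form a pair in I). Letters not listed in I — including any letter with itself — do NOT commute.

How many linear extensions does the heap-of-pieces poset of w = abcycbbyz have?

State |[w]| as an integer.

piece 0:a — minimal
piece 1:b — minimal
piece 2:c rests on {0:a}
piece 3:y rests on {0:a, 1:b}
piece 4:c rests on {2:c}
piece 5:b rests on {3:y}
piece 6:b rests on {5:b}
piece 7:y rests on {6:b}
piece 8:z rests on {4:c, 7:y}
minimal pieces: {0:a, 1:b}
ways to finish when only these pieces remain (= sum over removing one remaining piece with nothing left below it):
  1 left: {8}→1
  2 left: {4,8}→1  {7,8}→1
  3 left: {2,4,8}→1  {4,7,8}→2  {6,7,8}→1
  4 left: {2,4,7,8}→3  {4,6,7,8}→3  {5,6,7,8}→1
  5 left: {2,4,6,7,8}→6  {3,5,6,7,8}→1  {4,5,6,7,8}→4
  6 left: {1,3,5,6,7,8}→1  {2,4,5,6,7,8}→10  {3,4,5,6,7,8}→5
  7 left: {1,3,4,5,6,7,8}→6  {2,3,4,5,6,7,8}→15
  placing 0:a first → 21 extensions
  placing 1:b first → 15 extensions
total linear extensions = 36

36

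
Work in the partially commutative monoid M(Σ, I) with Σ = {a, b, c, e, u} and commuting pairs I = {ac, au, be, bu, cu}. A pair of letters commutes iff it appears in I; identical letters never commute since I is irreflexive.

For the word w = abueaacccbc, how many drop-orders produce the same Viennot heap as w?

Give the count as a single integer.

50

0(a) covers ∅
1(b) covers 0:a
2(u) covers ∅
3(e) covers 0:a, 2:u
4(a) covers 1:b, 3:e
5(a) covers 4:a
6(c) covers 1:b, 3:e
7(c) covers 6:c
8(c) covers 7:c
9(b) covers 5:a, 8:c
10(c) covers 9:b
floor of heap: 0:a, 2:u
completions by unplaced set U, small U first (add the entries for U minus each lowest piece of U):
  |U|=1: {10}:1
  |U|=2: {9,10}:1
  |U|=3: {5,9,10}:1  {8,9,10}:1
  |U|=4: {4,5,9,10}:1  {5,8,9,10}:2  {7,8,9,10}:1
  |U|=5: {4,5,8,9,10}:3  {5,7,8,9,10}:3  {6,7,8,9,10}:1
  |U|=6: {4,5,7,8,9,10}:6  {5,6,7,8,9,10}:4
  |U|=7: {4,5,6,7,8,9,10}:10
  |U|=8: {1,4,5,6,7,8,9,10}:10  {3,4,5,6,7,8,9,10}:10
  |U|=9: {1,3,4,5,6,7,8,9,10}:20  {2,3,4,5,6,7,8,9,10}:10
  start at 0(a): 30
  start at 2(u): 20
sum over floor = 50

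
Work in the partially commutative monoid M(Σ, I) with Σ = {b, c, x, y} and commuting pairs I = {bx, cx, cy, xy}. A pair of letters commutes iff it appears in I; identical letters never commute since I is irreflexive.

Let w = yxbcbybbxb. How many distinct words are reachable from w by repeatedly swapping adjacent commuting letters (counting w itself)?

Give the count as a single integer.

0(y) covers ∅
1(x) covers ∅
2(b) covers 0:y
3(c) covers 2:b
4(b) covers 3:c
5(y) covers 4:b
6(b) covers 5:y
7(b) covers 6:b
8(x) covers 1:x
9(b) covers 7:b
floor of heap: 0:y, 1:x
completions by unplaced set U, small U first (add the entries for U minus each lowest piece of U):
  |U|=1: {8}:1  {9}:1
  |U|=2: {1,8}:1  {7,9}:1  {8,9}:2
  |U|=3: {1,8,9}:3  {6,7,9}:1  {7,8,9}:3
  |U|=4: {1,7,8,9}:6  {5,6,7,9}:1  {6,7,8,9}:4
  |U|=5: {1,6,7,8,9}:10  {4,5,6,7,9}:1  {5,6,7,8,9}:5
  |U|=6: {1,5,6,7,8,9}:15  {3,4,5,6,7,9}:1  {4,5,6,7,8,9}:6
  |U|=7: {1,4,5,6,7,8,9}:21  {2,3,4,5,6,7,9}:1  {3,4,5,6,7,8,9}:7
  |U|=8: {0,2,3,4,5,6,7,9}:1  {1,3,4,5,6,7,8,9}:28  {2,3,4,5,6,7,8,9}:8
  start at 0(y): 36
  start at 1(x): 9
sum over floor = 45

45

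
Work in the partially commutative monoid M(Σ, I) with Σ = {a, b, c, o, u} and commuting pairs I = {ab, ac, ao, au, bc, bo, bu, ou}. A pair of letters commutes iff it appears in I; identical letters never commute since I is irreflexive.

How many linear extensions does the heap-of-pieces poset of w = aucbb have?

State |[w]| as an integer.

0(a) covers ∅
1(u) covers ∅
2(c) covers 1:u
3(b) covers ∅
4(b) covers 3:b
floor of heap: 0:a, 1:u, 3:b
completions by unplaced set U, small U first (add the entries for U minus each lowest piece of U):
  |U|=1: {0}:1  {2}:1  {4}:1
  |U|=2: {0,2}:2  {0,4}:2  {1,2}:1  {2,4}:2  {3,4}:1
  |U|=3: {0,1,2}:3  {0,2,4}:6  {0,3,4}:3  {1,2,4}:3  {2,3,4}:3
  start at 0(a): 6
  start at 1(u): 12
  start at 3(b): 12
sum over floor = 30

30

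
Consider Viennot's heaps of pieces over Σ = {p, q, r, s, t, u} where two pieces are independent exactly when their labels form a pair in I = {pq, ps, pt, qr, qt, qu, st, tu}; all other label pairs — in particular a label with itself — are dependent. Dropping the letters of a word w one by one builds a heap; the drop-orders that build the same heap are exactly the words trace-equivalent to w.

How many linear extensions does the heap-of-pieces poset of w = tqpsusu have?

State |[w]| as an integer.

0(t) covers ∅
1(q) covers ∅
2(p) covers ∅
3(s) covers 1:q
4(u) covers 2:p, 3:s
5(s) covers 4:u
6(u) covers 5:s
floor of heap: 0:t, 1:q, 2:p
completions by unplaced set U, small U first (add the entries for U minus each lowest piece of U):
  |U|=1: {0}:1  {6}:1
  |U|=2: {0,6}:2  {5,6}:1
  |U|=3: {0,5,6}:3  {4,5,6}:1
  |U|=4: {0,4,5,6}:4  {2,4,5,6}:1  {3,4,5,6}:1
  |U|=5: {0,2,4,5,6}:5  {0,3,4,5,6}:5  {1,3,4,5,6}:1  {2,3,4,5,6}:2
  start at 0(t): 3
  start at 1(q): 12
  start at 2(p): 6
sum over floor = 21

21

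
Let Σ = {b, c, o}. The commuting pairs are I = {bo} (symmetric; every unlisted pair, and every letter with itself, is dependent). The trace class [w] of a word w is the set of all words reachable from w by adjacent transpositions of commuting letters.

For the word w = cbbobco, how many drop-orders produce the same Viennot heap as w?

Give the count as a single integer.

4

piece 0:c — minimal
piece 1:b rests on {0:c}
piece 2:b rests on {1:b}
piece 3:o rests on {0:c}
piece 4:b rests on {2:b}
piece 5:c rests on {3:o, 4:b}
piece 6:o rests on {5:c}
minimal pieces: {0:c}
ways to finish when only these pieces remain (= sum over removing one remaining piece with nothing left below it):
  1 left: {6}→1
  2 left: {5,6}→1
  3 left: {3,5,6}→1  {4,5,6}→1
  4 left: {2,4,5,6}→1  {3,4,5,6}→2
  5 left: {1,2,4,5,6}→1  {2,3,4,5,6}→3
  placing 0:c first → 4 extensions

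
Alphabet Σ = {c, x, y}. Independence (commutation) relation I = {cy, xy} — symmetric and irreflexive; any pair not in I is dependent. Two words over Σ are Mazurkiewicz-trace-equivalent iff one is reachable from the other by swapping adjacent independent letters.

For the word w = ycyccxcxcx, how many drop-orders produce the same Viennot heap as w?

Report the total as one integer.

45

drop 0:y onto floor
drop 1:c onto floor
drop 2:y onto {0:y}
drop 3:c onto {1:c}
drop 4:c onto {3:c}
drop 5:x onto {4:c}
drop 6:c onto {5:x}
drop 7:x onto {6:c}
drop 8:c onto {7:x}
drop 9:x onto {8:c}
ground layer = {0:y, 1:c}
drop-orders for the pieces not yet dropped (sum over which currently-grounded one goes next):
  1 to go: {2} 1  {9} 1
  2 to go: {0,2} 1  {2,9} 2  {8,9} 1
  3 to go: {0,2,9} 3  {2,8,9} 3  {7,8,9} 1
  4 to go: {0,2,8,9} 6  {2,7,8,9} 4  {6,7,8,9} 1
  5 to go: {0,2,7,8,9} 10  {2,6,7,8,9} 5  {5,6,7,8,9} 1
  6 to go: {0,2,6,7,8,9} 15  {2,5,6,7,8,9} 6  {4,5,6,7,8,9} 1
  7 to go: {0,2,5,6,7,8,9} 21  {2,4,5,6,7,8,9} 7  {3,4,5,6,7,8,9} 1
  8 to go: {0,2,4,5,6,7,8,9} 28  {1,3,4,5,6,7,8,9} 1  {2,3,4,5,6,7,8,9} 8
  if 0:y drops first: 9 orders
  if 1:c drops first: 36 orders
heap linearizations: 45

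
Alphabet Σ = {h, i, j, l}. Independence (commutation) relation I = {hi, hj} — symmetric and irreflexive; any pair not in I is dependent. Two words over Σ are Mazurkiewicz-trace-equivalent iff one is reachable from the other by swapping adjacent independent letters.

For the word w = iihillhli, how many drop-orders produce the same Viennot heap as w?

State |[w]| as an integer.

0(i) covers ∅
1(i) covers 0:i
2(h) covers ∅
3(i) covers 1:i
4(l) covers 2:h, 3:i
5(l) covers 4:l
6(h) covers 5:l
7(l) covers 6:h
8(i) covers 7:l
floor of heap: 0:i, 2:h
completions by unplaced set U, small U first (add the entries for U minus each lowest piece of U):
  |U|=1: {8}:1
  |U|=2: {7,8}:1
  |U|=3: {6,7,8}:1
  |U|=4: {5,6,7,8}:1
  |U|=5: {4,5,6,7,8}:1
  |U|=6: {2,4,5,6,7,8}:1  {3,4,5,6,7,8}:1
  |U|=7: {1,3,4,5,6,7,8}:1  {2,3,4,5,6,7,8}:2
  start at 0(i): 3
  start at 2(h): 1
sum over floor = 4

4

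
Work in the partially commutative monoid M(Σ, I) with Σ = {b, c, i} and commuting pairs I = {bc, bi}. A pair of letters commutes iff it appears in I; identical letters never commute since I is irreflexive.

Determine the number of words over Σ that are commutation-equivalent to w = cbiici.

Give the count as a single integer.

0(c) covers ∅
1(b) covers ∅
2(i) covers 0:c
3(i) covers 2:i
4(c) covers 3:i
5(i) covers 4:c
floor of heap: 0:c, 1:b
completions by unplaced set U, small U first (add the entries for U minus each lowest piece of U):
  |U|=1: {1}:1  {5}:1
  |U|=2: {1,5}:2  {4,5}:1
  |U|=3: {1,4,5}:3  {3,4,5}:1
  |U|=4: {1,3,4,5}:4  {2,3,4,5}:1
  start at 0(c): 5
  start at 1(b): 1
sum over floor = 6

6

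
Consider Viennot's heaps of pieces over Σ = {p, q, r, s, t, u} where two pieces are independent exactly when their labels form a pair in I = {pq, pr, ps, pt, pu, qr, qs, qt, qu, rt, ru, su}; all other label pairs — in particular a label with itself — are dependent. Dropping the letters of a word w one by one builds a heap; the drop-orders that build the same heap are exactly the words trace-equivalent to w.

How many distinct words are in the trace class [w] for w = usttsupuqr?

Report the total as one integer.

1080

0(u) covers ∅
1(s) covers ∅
2(t) covers 0:u, 1:s
3(t) covers 2:t
4(s) covers 3:t
5(u) covers 3:t
6(p) covers ∅
7(u) covers 5:u
8(q) covers ∅
9(r) covers 4:s
floor of heap: 0:u, 1:s, 6:p, 8:q
completions by unplaced set U, small U first (add the entries for U minus each lowest piece of U):
  |U|=1: {6}:1  {7}:1  {8}:1  {9}:1
  |U|=2: {4,9}:1  {5,7}:1  {6,7}:2  {6,8}:2  {6,9}:2  {7,8}:2  {7,9}:2  {8,9}:2
  |U|=3: {4,6,9}:3  {4,7,9}:3  {4,8,9}:3  {5,6,7}:3  {5,7,8}:3  {5,7,9}:3  {6,7,8}:6  {6,7,9}:6  {6,8,9}:6  {7,8,9}:6
  |U|=4: {4,5,7,9}:6  {4,6,7,9}:12  {4,6,8,9}:12  {4,7,8,9}:12  {5,6,7,8}:12  {5,6,7,9}:12  {5,7,8,9}:12  {6,7,8,9}:24
  |U|=5: {3,4,5,7,9}:6  {4,5,6,7,9}:30  {4,5,7,8,9}:30  {4,6,7,8,9}:60  {5,6,7,8,9}:60
  |U|=6: {2,3,4,5,7,9}:6  {3,4,5,6,7,9}:36  {3,4,5,7,8,9}:36  {4,5,6,7,8,9}:180
  |U|=7: {0,2,3,4,5,7,9}:6  {1,2,3,4,5,7,9}:6  {2,3,4,5,6,7,9}:42  {2,3,4,5,7,8,9}:42  {3,4,5,6,7,8,9}:252
  |U|=8: {0,1,2,3,4,5,7,9}:12  {0,2,3,4,5,6,7,9}:48  {0,2,3,4,5,7,8,9}:48  {1,2,3,4,5,6,7,9}:48  {1,2,3,4,5,7,8,9}:48  {2,3,4,5,6,7,8,9}:336
  start at 0(u): 432
  start at 1(s): 432
  start at 6(p): 108
  start at 8(q): 108
sum over floor = 1080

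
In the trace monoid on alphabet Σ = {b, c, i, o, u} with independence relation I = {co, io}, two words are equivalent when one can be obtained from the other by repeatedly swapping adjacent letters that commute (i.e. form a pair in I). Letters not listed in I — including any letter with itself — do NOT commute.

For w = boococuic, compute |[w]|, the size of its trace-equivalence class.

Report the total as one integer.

10

drop 0:b onto floor
drop 1:o onto {0:b}
drop 2:o onto {1:o}
drop 3:c onto {0:b}
drop 4:o onto {2:o}
drop 5:c onto {3:c}
drop 6:u onto {4:o, 5:c}
drop 7:i onto {6:u}
drop 8:c onto {7:i}
ground layer = {0:b}
drop-orders for the pieces not yet dropped (sum over which currently-grounded one goes next):
  1 to go: {8} 1
  2 to go: {7,8} 1
  3 to go: {6,7,8} 1
  4 to go: {4,6,7,8} 1  {5,6,7,8} 1
  5 to go: {2,4,6,7,8} 1  {3,5,6,7,8} 1  {4,5,6,7,8} 2
  6 to go: {1,2,4,6,7,8} 1  {2,4,5,6,7,8} 3  {3,4,5,6,7,8} 3
  7 to go: {1,2,4,5,6,7,8} 4  {2,3,4,5,6,7,8} 6
  if 0:b drops first: 10 orders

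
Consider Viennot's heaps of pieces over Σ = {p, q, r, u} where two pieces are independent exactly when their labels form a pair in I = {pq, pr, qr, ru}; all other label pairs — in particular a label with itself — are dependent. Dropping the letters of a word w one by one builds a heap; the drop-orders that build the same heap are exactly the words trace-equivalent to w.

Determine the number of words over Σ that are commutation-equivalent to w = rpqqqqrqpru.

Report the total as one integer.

3465

#0=r has no predecessor
#1=p has no predecessor
#2=q has no predecessor
#3=q depends on [2:q]
#4=q depends on [3:q]
#5=q depends on [4:q]
#6=r depends on [0:r]
#7=q depends on [5:q]
#8=p depends on [1:p]
#9=r depends on [6:r]
#10=u depends on [7:q, 8:p]
sources: [0:r, 1:p, 2:q]
N(rest) = Σ N(rest − s) over sources s of rest; N(one piece) = 1:
  size 1 → [9]=1  [10]=1
  size 2 → [6,9]=1  [7,10]=1  [8,10]=1  [9,10]=2
  size 3 → [0,6,9]=1  [1,8,10]=1  [5,7,10]=1  [6,9,10]=3  [7,8,10]=2  [7,9,10]=3  [8,9,10]=3
  size 4 → [0,6,9,10]=4  [1,7,8,10]=3  [1,8,9,10]=4  [4,5,7,10]=1  [5,7,8,10]=3  [5,7,9,10]=4  [6,7,9,10]=6  [6,8,9,10]=6  [7,8,9,10]=8
  size 5 → [0,6,7,9,10]=10  [0,6,8,9,10]=10  [1,5,7,8,10]=6  [1,6,8,9,10]=10  [1,7,8,9,10]=15  [3,4,5,7,10]=1  [4,5,7,8,10]=4  [4,5,7,9,10]=5  [5,6,7,9,10]=10  [5,7,8,9,10]=15  [6,7,8,9,10]=20
  size 6 → [0,1,6,8,9,10]=20  [0,5,6,7,9,10]=20  [0,6,7,8,9,10]=40  [1,4,5,7,8,10]=10  [1,5,7,8,9,10]=36  [1,6,7,8,9,10]=45  [2,3,4,5,7,10]=1  [3,4,5,7,8,10]=5  [3,4,5,7,9,10]=6  [4,5,6,7,9,10]=15  [4,5,7,8,9,10]=24  [5,6,7,8,9,10]=45
  size 7 → [0,1,6,7,8,9,10]=105  [0,4,5,6,7,9,10]=35  [0,5,6,7,8,9,10]=105  [1,3,4,5,7,8,10]=15  [1,4,5,7,8,9,10]=70  [1,5,6,7,8,9,10]=126  [2,3,4,5,7,8,10]=6  [2,3,4,5,7,9,10]=7  [3,4,5,6,7,9,10]=21  [3,4,5,7,8,9,10]=35  [4,5,6,7,8,9,10]=84
  size 8 → [0,1,5,6,7,8,9,10]=336  [0,3,4,5,6,7,9,10]=56  [0,4,5,6,7,8,9,10]=224  [1,2,3,4,5,7,8,10]=21  [1,3,4,5,7,8,9,10]=120  [1,4,5,6,7,8,9,10]=280  [2,3,4,5,6,7,9,10]=28  [2,3,4,5,7,8,9,10]=48  [3,4,5,6,7,8,9,10]=140
  size 9 → [0,1,4,5,6,7,8,9,10]=840  [0,2,3,4,5,6,7,9,10]=84  [0,3,4,5,6,7,8,9,10]=420  [1,2,3,4,5,7,8,9,10]=189  [1,3,4,5,6,7,8,9,10]=540  [2,3,4,5,6,7,8,9,10]=216
  first=0(r) contributes 945
  first=1(p) contributes 720
  first=2(q) contributes 1800
|[w]| = 3465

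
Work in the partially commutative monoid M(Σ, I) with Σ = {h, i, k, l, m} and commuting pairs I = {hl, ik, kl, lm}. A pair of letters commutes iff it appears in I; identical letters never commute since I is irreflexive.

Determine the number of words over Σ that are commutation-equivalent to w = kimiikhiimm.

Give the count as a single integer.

6

drop 0:k onto floor
drop 1:i onto floor
drop 2:m onto {0:k, 1:i}
drop 3:i onto {2:m}
drop 4:i onto {3:i}
drop 5:k onto {2:m}
drop 6:h onto {4:i, 5:k}
drop 7:i onto {6:h}
drop 8:i onto {7:i}
drop 9:m onto {8:i}
drop 10:m onto {9:m}
ground layer = {0:k, 1:i}
drop-orders for the pieces not yet dropped (sum over which currently-grounded one goes next):
  1 to go: {10} 1
  2 to go: {9,10} 1
  3 to go: {8,9,10} 1
  4 to go: {7,8,9,10} 1
  5 to go: {6,7,8,9,10} 1
  6 to go: {4,6,7,8,9,10} 1  {5,6,7,8,9,10} 1
  7 to go: {3,4,6,7,8,9,10} 1  {4,5,6,7,8,9,10} 2
  8 to go: {3,4,5,6,7,8,9,10} 3
  9 to go: {2,3,4,5,6,7,8,9,10} 3
  if 0:k drops first: 3 orders
  if 1:i drops first: 3 orders
heap linearizations: 6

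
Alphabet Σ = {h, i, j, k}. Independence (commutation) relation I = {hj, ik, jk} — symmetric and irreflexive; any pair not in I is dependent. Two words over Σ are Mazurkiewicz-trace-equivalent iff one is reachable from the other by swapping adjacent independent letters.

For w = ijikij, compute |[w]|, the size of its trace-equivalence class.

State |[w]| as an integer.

6

piece 0:i — minimal
piece 1:j rests on {0:i}
piece 2:i rests on {1:j}
piece 3:k — minimal
piece 4:i rests on {2:i}
piece 5:j rests on {4:i}
minimal pieces: {0:i, 3:k}
ways to finish when only these pieces remain (= sum over removing one remaining piece with nothing left below it):
  1 left: {3}→1  {5}→1
  2 left: {3,5}→2  {4,5}→1
  3 left: {2,4,5}→1  {3,4,5}→3
  4 left: {1,2,4,5}→1  {2,3,4,5}→4
  placing 0:i first → 5 extensions
  placing 3:k first → 1 extensions
total linear extensions = 6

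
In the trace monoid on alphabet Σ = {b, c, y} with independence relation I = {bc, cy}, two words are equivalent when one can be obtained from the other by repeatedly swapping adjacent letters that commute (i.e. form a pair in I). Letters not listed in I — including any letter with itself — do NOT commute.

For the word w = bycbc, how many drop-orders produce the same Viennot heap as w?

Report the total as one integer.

10

piece 0:b — minimal
piece 1:y rests on {0:b}
piece 2:c — minimal
piece 3:b rests on {1:y}
piece 4:c rests on {2:c}
minimal pieces: {0:b, 2:c}
ways to finish when only these pieces remain (= sum over removing one remaining piece with nothing left below it):
  1 left: {3}→1  {4}→1
  2 left: {1,3}→1  {2,4}→1  {3,4}→2
  3 left: {0,1,3}→1  {1,3,4}→3  {2,3,4}→3
  placing 0:b first → 6 extensions
  placing 2:c first → 4 extensions
total linear extensions = 10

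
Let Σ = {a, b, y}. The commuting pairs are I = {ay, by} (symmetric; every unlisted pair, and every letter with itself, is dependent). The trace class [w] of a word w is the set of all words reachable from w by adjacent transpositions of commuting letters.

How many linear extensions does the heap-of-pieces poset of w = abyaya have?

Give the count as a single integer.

#0=a has no predecessor
#1=b depends on [0:a]
#2=y has no predecessor
#3=a depends on [1:b]
#4=y depends on [2:y]
#5=a depends on [3:a]
sources: [0:a, 2:y]
N(rest) = Σ N(rest − s) over sources s of rest; N(one piece) = 1:
  size 1 → [4]=1  [5]=1
  size 2 → [2,4]=1  [3,5]=1  [4,5]=2
  size 3 → [1,3,5]=1  [2,4,5]=3  [3,4,5]=3
  size 4 → [0,1,3,5]=1  [1,3,4,5]=4  [2,3,4,5]=6
  first=0(a) contributes 10
  first=2(y) contributes 5
|[w]| = 15

15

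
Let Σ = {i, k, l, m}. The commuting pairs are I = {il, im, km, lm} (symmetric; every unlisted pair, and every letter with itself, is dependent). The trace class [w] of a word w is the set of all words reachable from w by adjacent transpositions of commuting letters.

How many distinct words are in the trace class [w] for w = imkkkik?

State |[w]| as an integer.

7

drop 0:i onto floor
drop 1:m onto floor
drop 2:k onto {0:i}
drop 3:k onto {2:k}
drop 4:k onto {3:k}
drop 5:i onto {4:k}
drop 6:k onto {5:i}
ground layer = {0:i, 1:m}
drop-orders for the pieces not yet dropped (sum over which currently-grounded one goes next):
  1 to go: {1} 1  {6} 1
  2 to go: {1,6} 2  {5,6} 1
  3 to go: {1,5,6} 3  {4,5,6} 1
  4 to go: {1,4,5,6} 4  {3,4,5,6} 1
  5 to go: {1,3,4,5,6} 5  {2,3,4,5,6} 1
  if 0:i drops first: 6 orders
  if 1:m drops first: 1 orders
heap linearizations: 7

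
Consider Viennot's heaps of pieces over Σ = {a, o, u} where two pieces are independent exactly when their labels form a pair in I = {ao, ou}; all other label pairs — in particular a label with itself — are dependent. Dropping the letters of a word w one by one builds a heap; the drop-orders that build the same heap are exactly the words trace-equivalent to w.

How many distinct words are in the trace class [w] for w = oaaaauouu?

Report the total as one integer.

36

#0=o has no predecessor
#1=a has no predecessor
#2=a depends on [1:a]
#3=a depends on [2:a]
#4=a depends on [3:a]
#5=u depends on [4:a]
#6=o depends on [0:o]
#7=u depends on [5:u]
#8=u depends on [7:u]
sources: [0:o, 1:a]
N(rest) = Σ N(rest − s) over sources s of rest; N(one piece) = 1:
  size 1 → [6]=1  [8]=1
  size 2 → [0,6]=1  [6,8]=2  [7,8]=1
  size 3 → [0,6,8]=3  [5,7,8]=1  [6,7,8]=3
  size 4 → [0,6,7,8]=6  [4,5,7,8]=1  [5,6,7,8]=4
  size 5 → [0,5,6,7,8]=10  [3,4,5,7,8]=1  [4,5,6,7,8]=5
  size 6 → [0,4,5,6,7,8]=15  [2,3,4,5,7,8]=1  [3,4,5,6,7,8]=6
  size 7 → [0,3,4,5,6,7,8]=21  [1,2,3,4,5,7,8]=1  [2,3,4,5,6,7,8]=7
  first=0(o) contributes 8
  first=1(a) contributes 28
|[w]| = 36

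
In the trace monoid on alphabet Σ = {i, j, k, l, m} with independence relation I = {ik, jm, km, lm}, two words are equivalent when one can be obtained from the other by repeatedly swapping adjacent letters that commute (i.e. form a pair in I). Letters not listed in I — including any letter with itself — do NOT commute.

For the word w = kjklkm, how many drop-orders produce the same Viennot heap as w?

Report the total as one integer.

6

piece 0:k — minimal
piece 1:j rests on {0:k}
piece 2:k rests on {1:j}
piece 3:l rests on {2:k}
piece 4:k rests on {3:l}
piece 5:m — minimal
minimal pieces: {0:k, 5:m}
ways to finish when only these pieces remain (= sum over removing one remaining piece with nothing left below it):
  1 left: {4}→1  {5}→1
  2 left: {3,4}→1  {4,5}→2
  3 left: {2,3,4}→1  {3,4,5}→3
  4 left: {1,2,3,4}→1  {2,3,4,5}→4
  placing 0:k first → 5 extensions
  placing 5:m first → 1 extensions
total linear extensions = 6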